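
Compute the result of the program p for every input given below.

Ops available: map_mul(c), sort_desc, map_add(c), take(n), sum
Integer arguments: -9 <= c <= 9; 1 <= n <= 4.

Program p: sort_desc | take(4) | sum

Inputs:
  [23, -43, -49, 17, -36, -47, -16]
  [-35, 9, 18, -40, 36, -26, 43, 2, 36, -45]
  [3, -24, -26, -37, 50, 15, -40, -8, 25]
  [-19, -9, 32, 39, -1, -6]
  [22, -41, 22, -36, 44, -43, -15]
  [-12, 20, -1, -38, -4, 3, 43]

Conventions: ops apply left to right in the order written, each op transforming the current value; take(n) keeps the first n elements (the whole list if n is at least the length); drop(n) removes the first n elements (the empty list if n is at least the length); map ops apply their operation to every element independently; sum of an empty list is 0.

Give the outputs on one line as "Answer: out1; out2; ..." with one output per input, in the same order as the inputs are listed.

-12; 133; 93; 64; 73; 65

Execution, op by op:
  [23, -43, -49, 17, -36, -47, -16] -> [23, 17, -16, -36, -43, -47, -49] -> [23, 17, -16, -36] -> -12
  [-35, 9, 18, -40, 36, -26, 43, 2, 36, -45] -> [43, 36, 36, 18, 9, 2, -26, -35, -40, -45] -> [43, 36, 36, 18] -> 133
  [3, -24, -26, -37, 50, 15, -40, -8, 25] -> [50, 25, 15, 3, -8, -24, -26, -37, -40] -> [50, 25, 15, 3] -> 93
  [-19, -9, 32, 39, -1, -6] -> [39, 32, -1, -6, -9, -19] -> [39, 32, -1, -6] -> 64
  [22, -41, 22, -36, 44, -43, -15] -> [44, 22, 22, -15, -36, -41, -43] -> [44, 22, 22, -15] -> 73
  [-12, 20, -1, -38, -4, 3, 43] -> [43, 20, 3, -1, -4, -12, -38] -> [43, 20, 3, -1] -> 65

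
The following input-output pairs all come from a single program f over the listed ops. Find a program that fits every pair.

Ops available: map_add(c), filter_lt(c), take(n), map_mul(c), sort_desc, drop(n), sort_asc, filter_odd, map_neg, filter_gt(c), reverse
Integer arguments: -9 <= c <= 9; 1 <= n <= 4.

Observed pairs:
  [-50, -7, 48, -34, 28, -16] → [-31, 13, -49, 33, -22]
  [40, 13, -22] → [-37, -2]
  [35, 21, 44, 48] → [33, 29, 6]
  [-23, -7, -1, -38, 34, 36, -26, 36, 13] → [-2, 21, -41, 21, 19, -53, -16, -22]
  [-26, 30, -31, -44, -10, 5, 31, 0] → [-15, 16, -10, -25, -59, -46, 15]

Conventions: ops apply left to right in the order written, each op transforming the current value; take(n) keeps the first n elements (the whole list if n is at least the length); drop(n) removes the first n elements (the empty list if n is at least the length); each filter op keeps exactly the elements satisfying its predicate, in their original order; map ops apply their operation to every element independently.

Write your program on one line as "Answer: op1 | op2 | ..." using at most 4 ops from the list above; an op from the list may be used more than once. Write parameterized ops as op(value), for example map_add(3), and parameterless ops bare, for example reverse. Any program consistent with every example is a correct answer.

map_add(-6) | drop(1) | map_add(-9) | reverse

Check, running the answer program on each example:
  [-50, -7, 48, -34, 28, -16] -> [-56, -13, 42, -40, 22, -22] -> [-13, 42, -40, 22, -22] -> [-22, 33, -49, 13, -31] -> [-31, 13, -49, 33, -22]
  [40, 13, -22] -> [34, 7, -28] -> [7, -28] -> [-2, -37] -> [-37, -2]
  [35, 21, 44, 48] -> [29, 15, 38, 42] -> [15, 38, 42] -> [6, 29, 33] -> [33, 29, 6]
  [-23, -7, -1, -38, 34, 36, -26, 36, 13] -> [-29, -13, -7, -44, 28, 30, -32, 30, 7] -> [-13, -7, -44, 28, 30, -32, 30, 7] -> [-22, -16, -53, 19, 21, -41, 21, -2] -> [-2, 21, -41, 21, 19, -53, -16, -22]
  [-26, 30, -31, -44, -10, 5, 31, 0] -> [-32, 24, -37, -50, -16, -1, 25, -6] -> [24, -37, -50, -16, -1, 25, -6] -> [15, -46, -59, -25, -10, 16, -15] -> [-15, 16, -10, -25, -59, -46, 15]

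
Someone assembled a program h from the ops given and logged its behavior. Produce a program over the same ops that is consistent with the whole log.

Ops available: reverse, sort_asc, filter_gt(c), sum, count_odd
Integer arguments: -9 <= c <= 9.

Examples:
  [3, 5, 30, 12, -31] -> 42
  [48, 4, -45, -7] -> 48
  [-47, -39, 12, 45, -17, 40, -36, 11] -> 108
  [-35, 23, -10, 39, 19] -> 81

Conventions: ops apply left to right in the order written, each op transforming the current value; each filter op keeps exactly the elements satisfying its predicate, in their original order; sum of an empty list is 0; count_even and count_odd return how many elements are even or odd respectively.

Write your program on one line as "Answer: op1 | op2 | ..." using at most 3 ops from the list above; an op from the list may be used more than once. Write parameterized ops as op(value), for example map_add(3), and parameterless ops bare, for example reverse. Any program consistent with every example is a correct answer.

filter_gt(6) | sum

Check, running the answer program on each example:
  [3, 5, 30, 12, -31] -> [30, 12] -> 42
  [48, 4, -45, -7] -> [48] -> 48
  [-47, -39, 12, 45, -17, 40, -36, 11] -> [12, 45, 40, 11] -> 108
  [-35, 23, -10, 39, 19] -> [23, 39, 19] -> 81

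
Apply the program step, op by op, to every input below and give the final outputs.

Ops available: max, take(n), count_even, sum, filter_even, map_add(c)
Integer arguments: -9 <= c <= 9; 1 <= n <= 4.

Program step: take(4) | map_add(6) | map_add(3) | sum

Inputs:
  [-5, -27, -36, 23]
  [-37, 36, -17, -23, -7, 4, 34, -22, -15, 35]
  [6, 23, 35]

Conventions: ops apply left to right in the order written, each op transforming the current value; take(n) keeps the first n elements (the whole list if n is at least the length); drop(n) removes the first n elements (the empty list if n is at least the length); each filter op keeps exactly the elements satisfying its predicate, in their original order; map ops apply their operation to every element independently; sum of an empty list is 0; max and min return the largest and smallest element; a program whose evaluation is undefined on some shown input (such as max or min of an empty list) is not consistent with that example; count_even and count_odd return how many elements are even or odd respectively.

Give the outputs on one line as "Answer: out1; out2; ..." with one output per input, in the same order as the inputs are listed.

-9; -5; 91

Execution, op by op:
  [-5, -27, -36, 23] -> [-5, -27, -36, 23] -> [1, -21, -30, 29] -> [4, -18, -27, 32] -> -9
  [-37, 36, -17, -23, -7, 4, 34, -22, -15, 35] -> [-37, 36, -17, -23] -> [-31, 42, -11, -17] -> [-28, 45, -8, -14] -> -5
  [6, 23, 35] -> [6, 23, 35] -> [12, 29, 41] -> [15, 32, 44] -> 91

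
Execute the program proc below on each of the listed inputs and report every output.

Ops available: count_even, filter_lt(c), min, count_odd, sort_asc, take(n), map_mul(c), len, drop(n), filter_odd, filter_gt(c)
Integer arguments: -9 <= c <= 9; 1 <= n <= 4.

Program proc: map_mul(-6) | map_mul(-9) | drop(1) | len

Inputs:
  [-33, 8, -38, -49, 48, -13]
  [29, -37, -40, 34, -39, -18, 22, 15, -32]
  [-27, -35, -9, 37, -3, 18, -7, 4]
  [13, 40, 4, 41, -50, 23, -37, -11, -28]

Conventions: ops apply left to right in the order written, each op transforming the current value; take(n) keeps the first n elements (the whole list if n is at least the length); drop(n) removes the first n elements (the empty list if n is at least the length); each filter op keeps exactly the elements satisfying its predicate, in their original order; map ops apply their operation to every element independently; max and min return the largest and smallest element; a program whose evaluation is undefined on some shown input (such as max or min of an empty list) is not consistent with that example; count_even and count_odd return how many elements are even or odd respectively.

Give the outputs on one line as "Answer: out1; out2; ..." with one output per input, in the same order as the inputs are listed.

5; 8; 7; 8

Execution, op by op:
  [-33, 8, -38, -49, 48, -13] -> [198, -48, 228, 294, -288, 78] -> [-1782, 432, -2052, -2646, 2592, -702] -> [432, -2052, -2646, 2592, -702] -> 5
  [29, -37, -40, 34, -39, -18, 22, 15, -32] -> [-174, 222, 240, -204, 234, 108, -132, -90, 192] -> [1566, -1998, -2160, 1836, -2106, -972, 1188, 810, -1728] -> [-1998, -2160, 1836, -2106, -972, 1188, 810, -1728] -> 8
  [-27, -35, -9, 37, -3, 18, -7, 4] -> [162, 210, 54, -222, 18, -108, 42, -24] -> [-1458, -1890, -486, 1998, -162, 972, -378, 216] -> [-1890, -486, 1998, -162, 972, -378, 216] -> 7
  [13, 40, 4, 41, -50, 23, -37, -11, -28] -> [-78, -240, -24, -246, 300, -138, 222, 66, 168] -> [702, 2160, 216, 2214, -2700, 1242, -1998, -594, -1512] -> [2160, 216, 2214, -2700, 1242, -1998, -594, -1512] -> 8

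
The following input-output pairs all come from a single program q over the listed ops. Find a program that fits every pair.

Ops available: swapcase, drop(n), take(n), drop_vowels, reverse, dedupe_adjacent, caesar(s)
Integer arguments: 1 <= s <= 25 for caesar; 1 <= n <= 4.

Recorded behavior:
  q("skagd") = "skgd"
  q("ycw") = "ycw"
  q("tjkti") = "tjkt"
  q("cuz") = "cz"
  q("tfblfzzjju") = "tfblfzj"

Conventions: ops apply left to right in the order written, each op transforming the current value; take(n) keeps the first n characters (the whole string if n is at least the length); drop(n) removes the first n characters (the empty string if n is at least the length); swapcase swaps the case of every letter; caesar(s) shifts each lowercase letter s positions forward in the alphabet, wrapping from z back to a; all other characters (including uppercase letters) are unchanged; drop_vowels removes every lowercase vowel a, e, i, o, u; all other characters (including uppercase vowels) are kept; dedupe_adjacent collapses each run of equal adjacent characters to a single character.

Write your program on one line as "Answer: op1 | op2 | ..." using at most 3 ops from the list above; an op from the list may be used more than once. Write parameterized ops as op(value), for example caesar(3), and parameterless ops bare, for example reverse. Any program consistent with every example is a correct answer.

drop_vowels | dedupe_adjacent

Check, running the answer program on each example:
  "skagd" -> "skgd" -> "skgd"
  "ycw" -> "ycw" -> "ycw"
  "tjkti" -> "tjkt" -> "tjkt"
  "cuz" -> "cz" -> "cz"
  "tfblfzzjju" -> "tfblfzzjj" -> "tfblfzj"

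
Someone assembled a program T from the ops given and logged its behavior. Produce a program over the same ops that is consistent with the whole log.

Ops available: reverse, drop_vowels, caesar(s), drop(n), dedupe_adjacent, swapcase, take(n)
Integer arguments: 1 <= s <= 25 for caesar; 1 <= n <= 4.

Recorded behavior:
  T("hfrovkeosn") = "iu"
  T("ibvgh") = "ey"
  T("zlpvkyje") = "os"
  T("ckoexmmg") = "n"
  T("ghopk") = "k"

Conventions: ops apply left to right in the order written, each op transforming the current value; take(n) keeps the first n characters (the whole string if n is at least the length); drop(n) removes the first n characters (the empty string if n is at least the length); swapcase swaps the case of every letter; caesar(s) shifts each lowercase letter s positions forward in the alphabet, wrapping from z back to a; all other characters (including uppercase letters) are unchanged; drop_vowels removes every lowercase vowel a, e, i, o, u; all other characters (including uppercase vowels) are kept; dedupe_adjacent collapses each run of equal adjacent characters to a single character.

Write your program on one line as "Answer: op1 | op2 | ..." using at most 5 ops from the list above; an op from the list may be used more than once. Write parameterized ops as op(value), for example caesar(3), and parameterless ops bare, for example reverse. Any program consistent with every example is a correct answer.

drop(1) | take(2) | drop_vowels | caesar(3)

Check, running the answer program on each example:
  "hfrovkeosn" -> "frovkeosn" -> "fr" -> "fr" -> "iu"
  "ibvgh" -> "bvgh" -> "bv" -> "bv" -> "ey"
  "zlpvkyje" -> "lpvkyje" -> "lp" -> "lp" -> "os"
  "ckoexmmg" -> "koexmmg" -> "ko" -> "k" -> "n"
  "ghopk" -> "hopk" -> "ho" -> "h" -> "k"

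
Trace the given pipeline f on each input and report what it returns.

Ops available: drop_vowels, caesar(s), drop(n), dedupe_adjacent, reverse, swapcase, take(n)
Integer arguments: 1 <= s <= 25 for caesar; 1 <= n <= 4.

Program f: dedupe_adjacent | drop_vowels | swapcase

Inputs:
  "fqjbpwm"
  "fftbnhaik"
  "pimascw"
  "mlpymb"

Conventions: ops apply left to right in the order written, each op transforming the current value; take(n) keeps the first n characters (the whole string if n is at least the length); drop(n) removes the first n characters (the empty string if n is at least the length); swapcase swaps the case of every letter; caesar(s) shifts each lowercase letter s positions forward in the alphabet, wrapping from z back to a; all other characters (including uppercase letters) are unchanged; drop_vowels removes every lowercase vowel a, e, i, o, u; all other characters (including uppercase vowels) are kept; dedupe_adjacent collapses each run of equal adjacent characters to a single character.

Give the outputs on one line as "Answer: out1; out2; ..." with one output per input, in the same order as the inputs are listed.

Execution, op by op:
  "fqjbpwm" -> "fqjbpwm" -> "fqjbpwm" -> "FQJBPWM"
  "fftbnhaik" -> "ftbnhaik" -> "ftbnhk" -> "FTBNHK"
  "pimascw" -> "pimascw" -> "pmscw" -> "PMSCW"
  "mlpymb" -> "mlpymb" -> "mlpymb" -> "MLPYMB"

"FQJBPWM"; "FTBNHK"; "PMSCW"; "MLPYMB"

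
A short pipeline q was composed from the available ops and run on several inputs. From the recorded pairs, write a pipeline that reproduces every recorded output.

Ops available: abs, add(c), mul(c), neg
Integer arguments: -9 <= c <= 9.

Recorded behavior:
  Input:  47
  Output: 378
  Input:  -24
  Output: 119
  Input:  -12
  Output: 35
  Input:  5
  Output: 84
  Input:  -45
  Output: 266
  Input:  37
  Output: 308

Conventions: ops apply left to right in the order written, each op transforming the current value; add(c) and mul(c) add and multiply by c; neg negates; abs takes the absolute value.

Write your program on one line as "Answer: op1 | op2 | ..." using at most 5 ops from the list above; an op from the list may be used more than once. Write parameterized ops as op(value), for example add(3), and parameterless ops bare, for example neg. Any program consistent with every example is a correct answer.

neg | add(-7) | mul(-7) | neg | abs

Check, running the answer program on each example:
  47 -> -47 -> -54 -> 378 -> -378 -> 378
  -24 -> 24 -> 17 -> -119 -> 119 -> 119
  -12 -> 12 -> 5 -> -35 -> 35 -> 35
  5 -> -5 -> -12 -> 84 -> -84 -> 84
  -45 -> 45 -> 38 -> -266 -> 266 -> 266
  37 -> -37 -> -44 -> 308 -> -308 -> 308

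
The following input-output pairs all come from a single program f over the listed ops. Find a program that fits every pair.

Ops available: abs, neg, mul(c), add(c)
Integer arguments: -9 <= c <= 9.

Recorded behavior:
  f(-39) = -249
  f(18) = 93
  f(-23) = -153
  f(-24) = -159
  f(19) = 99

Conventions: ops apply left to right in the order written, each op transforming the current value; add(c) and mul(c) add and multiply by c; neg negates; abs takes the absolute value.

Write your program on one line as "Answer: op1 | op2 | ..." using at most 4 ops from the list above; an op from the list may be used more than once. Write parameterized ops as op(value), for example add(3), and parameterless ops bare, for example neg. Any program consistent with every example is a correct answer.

mul(-2) | add(5) | mul(-3)

Check, running the answer program on each example:
  -39 -> 78 -> 83 -> -249
  18 -> -36 -> -31 -> 93
  -23 -> 46 -> 51 -> -153
  -24 -> 48 -> 53 -> -159
  19 -> -38 -> -33 -> 99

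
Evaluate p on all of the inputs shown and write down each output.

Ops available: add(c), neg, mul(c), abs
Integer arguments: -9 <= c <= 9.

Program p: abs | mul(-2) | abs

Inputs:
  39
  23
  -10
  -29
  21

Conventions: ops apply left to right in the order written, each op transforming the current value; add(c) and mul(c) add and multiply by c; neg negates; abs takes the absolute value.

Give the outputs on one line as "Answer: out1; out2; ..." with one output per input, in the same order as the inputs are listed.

Execution, op by op:
  39 -> 39 -> -78 -> 78
  23 -> 23 -> -46 -> 46
  -10 -> 10 -> -20 -> 20
  -29 -> 29 -> -58 -> 58
  21 -> 21 -> -42 -> 42

78; 46; 20; 58; 42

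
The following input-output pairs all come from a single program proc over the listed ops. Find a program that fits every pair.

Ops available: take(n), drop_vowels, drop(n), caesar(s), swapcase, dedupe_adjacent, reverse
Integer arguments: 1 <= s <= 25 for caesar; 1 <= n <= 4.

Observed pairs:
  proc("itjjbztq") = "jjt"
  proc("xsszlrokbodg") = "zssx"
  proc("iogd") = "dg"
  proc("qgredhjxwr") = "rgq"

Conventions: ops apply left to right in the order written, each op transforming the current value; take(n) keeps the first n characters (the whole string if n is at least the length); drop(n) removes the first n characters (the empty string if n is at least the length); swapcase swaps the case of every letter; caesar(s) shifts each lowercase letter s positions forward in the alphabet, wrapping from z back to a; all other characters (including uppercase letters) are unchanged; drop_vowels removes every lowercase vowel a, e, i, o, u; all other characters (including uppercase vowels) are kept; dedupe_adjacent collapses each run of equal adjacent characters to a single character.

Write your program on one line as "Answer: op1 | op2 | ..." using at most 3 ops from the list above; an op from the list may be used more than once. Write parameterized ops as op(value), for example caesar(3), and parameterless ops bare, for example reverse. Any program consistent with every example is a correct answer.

take(4) | drop_vowels | reverse

Check, running the answer program on each example:
  "itjjbztq" -> "itjj" -> "tjj" -> "jjt"
  "xsszlrokbodg" -> "xssz" -> "xssz" -> "zssx"
  "iogd" -> "iogd" -> "gd" -> "dg"
  "qgredhjxwr" -> "qgre" -> "qgr" -> "rgq"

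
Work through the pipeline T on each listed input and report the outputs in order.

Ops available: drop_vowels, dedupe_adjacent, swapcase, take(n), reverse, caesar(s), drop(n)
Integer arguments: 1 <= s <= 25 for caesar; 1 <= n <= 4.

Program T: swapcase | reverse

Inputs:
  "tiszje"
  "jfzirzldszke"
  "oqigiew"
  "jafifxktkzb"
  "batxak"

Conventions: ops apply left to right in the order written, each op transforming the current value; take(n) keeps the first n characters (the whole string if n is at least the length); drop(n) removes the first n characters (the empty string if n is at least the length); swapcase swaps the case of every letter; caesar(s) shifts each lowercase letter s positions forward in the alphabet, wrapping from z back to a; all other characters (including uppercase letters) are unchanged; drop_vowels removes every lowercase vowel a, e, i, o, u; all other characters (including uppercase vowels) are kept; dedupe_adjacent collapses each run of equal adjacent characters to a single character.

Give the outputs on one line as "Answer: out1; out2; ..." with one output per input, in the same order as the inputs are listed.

Execution, op by op:
  "tiszje" -> "TISZJE" -> "EJZSIT"
  "jfzirzldszke" -> "JFZIRZLDSZKE" -> "EKZSDLZRIZFJ"
  "oqigiew" -> "OQIGIEW" -> "WEIGIQO"
  "jafifxktkzb" -> "JAFIFXKTKZB" -> "BZKTKXFIFAJ"
  "batxak" -> "BATXAK" -> "KAXTAB"

"EJZSIT"; "EKZSDLZRIZFJ"; "WEIGIQO"; "BZKTKXFIFAJ"; "KAXTAB"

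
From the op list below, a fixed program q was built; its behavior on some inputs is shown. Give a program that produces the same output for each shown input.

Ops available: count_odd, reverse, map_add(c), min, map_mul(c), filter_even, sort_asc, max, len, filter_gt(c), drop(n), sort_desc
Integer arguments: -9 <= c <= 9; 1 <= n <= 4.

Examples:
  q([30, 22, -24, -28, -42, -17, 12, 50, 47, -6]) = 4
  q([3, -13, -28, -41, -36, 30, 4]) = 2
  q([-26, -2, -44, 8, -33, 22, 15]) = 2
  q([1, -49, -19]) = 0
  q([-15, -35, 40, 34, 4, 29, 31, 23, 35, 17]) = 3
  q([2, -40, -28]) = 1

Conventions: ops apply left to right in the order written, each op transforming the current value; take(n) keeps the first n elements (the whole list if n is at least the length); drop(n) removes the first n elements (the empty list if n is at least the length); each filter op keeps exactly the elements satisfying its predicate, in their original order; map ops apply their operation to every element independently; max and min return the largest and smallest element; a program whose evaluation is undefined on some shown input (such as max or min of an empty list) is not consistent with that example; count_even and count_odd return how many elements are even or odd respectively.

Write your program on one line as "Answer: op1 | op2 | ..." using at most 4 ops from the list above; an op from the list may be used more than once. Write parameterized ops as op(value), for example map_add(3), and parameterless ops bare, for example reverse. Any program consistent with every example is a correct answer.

filter_gt(1) | filter_even | sort_asc | len

Check, running the answer program on each example:
  [30, 22, -24, -28, -42, -17, 12, 50, 47, -6] -> [30, 22, 12, 50, 47] -> [30, 22, 12, 50] -> [12, 22, 30, 50] -> 4
  [3, -13, -28, -41, -36, 30, 4] -> [3, 30, 4] -> [30, 4] -> [4, 30] -> 2
  [-26, -2, -44, 8, -33, 22, 15] -> [8, 22, 15] -> [8, 22] -> [8, 22] -> 2
  [1, -49, -19] -> [] -> [] -> [] -> 0
  [-15, -35, 40, 34, 4, 29, 31, 23, 35, 17] -> [40, 34, 4, 29, 31, 23, 35, 17] -> [40, 34, 4] -> [4, 34, 40] -> 3
  [2, -40, -28] -> [2] -> [2] -> [2] -> 1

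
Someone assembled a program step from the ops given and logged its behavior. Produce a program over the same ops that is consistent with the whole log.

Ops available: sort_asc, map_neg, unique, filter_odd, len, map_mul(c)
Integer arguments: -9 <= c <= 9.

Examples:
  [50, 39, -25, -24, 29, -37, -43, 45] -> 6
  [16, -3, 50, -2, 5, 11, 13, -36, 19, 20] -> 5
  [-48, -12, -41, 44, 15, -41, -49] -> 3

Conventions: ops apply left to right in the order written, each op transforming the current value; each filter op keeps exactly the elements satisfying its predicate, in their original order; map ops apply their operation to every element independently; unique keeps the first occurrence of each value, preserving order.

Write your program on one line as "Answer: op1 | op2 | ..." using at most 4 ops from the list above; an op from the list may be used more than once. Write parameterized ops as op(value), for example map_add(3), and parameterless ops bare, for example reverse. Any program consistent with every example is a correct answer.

unique | filter_odd | map_mul(-8) | len

Check, running the answer program on each example:
  [50, 39, -25, -24, 29, -37, -43, 45] -> [50, 39, -25, -24, 29, -37, -43, 45] -> [39, -25, 29, -37, -43, 45] -> [-312, 200, -232, 296, 344, -360] -> 6
  [16, -3, 50, -2, 5, 11, 13, -36, 19, 20] -> [16, -3, 50, -2, 5, 11, 13, -36, 19, 20] -> [-3, 5, 11, 13, 19] -> [24, -40, -88, -104, -152] -> 5
  [-48, -12, -41, 44, 15, -41, -49] -> [-48, -12, -41, 44, 15, -49] -> [-41, 15, -49] -> [328, -120, 392] -> 3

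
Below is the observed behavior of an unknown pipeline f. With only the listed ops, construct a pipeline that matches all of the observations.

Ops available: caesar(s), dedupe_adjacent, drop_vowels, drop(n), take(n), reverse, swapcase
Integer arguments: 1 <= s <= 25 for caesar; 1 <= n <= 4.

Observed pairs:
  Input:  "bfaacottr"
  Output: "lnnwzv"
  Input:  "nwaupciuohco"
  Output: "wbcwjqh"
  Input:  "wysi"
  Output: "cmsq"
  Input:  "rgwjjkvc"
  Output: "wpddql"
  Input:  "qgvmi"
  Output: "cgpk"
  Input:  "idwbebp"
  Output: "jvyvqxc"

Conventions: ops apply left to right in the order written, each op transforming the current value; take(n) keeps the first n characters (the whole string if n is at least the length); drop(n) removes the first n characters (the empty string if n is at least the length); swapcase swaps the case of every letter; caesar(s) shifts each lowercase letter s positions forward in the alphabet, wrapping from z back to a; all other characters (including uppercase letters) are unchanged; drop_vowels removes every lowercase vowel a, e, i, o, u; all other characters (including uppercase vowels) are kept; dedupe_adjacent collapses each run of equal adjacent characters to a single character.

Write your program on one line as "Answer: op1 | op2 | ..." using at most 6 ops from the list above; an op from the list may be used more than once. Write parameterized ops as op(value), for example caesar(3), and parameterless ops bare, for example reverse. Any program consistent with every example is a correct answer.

caesar(24) | reverse | caesar(18) | caesar(4) | drop_vowels

Check, running the answer program on each example:
  "bfaacottr" -> "zdyyamrrp" -> "prrmayydz" -> "hjjesqqvr" -> "lnniwuuzv" -> "lnnwzv"
  "nwaupciuohco" -> "luysnagsmfam" -> "mafmsgansyul" -> "esxekysfkqmd" -> "iwbiocwjouqh" -> "wbcwjqh"
  "wysi" -> "uwqg" -> "gqwu" -> "yiom" -> "cmsq" -> "cmsq"
  "rgwjjkvc" -> "peuhhita" -> "atihhuep" -> "slazzmwh" -> "wpeddqal" -> "wpddql"
  "qgvmi" -> "oetkg" -> "gkteo" -> "yclwg" -> "cgpak" -> "cgpk"
  "idwbebp" -> "gbuzczn" -> "nzczubg" -> "frurmty" -> "jvyvqxc" -> "jvyvqxc"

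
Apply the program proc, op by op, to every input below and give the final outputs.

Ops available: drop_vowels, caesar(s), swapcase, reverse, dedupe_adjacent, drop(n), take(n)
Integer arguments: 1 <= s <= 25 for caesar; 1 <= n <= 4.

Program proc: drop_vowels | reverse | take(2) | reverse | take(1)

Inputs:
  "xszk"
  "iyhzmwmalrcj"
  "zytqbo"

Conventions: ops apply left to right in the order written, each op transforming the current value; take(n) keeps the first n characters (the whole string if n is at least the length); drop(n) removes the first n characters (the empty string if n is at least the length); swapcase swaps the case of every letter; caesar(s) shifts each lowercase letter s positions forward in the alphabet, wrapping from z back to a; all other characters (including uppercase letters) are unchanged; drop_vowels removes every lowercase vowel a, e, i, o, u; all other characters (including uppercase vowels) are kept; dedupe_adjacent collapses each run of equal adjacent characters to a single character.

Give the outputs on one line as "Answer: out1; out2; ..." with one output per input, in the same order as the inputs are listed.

Execution, op by op:
  "xszk" -> "xszk" -> "kzsx" -> "kz" -> "zk" -> "z"
  "iyhzmwmalrcj" -> "yhzmwmlrcj" -> "jcrlmwmzhy" -> "jc" -> "cj" -> "c"
  "zytqbo" -> "zytqb" -> "bqtyz" -> "bq" -> "qb" -> "q"

"z"; "c"; "q"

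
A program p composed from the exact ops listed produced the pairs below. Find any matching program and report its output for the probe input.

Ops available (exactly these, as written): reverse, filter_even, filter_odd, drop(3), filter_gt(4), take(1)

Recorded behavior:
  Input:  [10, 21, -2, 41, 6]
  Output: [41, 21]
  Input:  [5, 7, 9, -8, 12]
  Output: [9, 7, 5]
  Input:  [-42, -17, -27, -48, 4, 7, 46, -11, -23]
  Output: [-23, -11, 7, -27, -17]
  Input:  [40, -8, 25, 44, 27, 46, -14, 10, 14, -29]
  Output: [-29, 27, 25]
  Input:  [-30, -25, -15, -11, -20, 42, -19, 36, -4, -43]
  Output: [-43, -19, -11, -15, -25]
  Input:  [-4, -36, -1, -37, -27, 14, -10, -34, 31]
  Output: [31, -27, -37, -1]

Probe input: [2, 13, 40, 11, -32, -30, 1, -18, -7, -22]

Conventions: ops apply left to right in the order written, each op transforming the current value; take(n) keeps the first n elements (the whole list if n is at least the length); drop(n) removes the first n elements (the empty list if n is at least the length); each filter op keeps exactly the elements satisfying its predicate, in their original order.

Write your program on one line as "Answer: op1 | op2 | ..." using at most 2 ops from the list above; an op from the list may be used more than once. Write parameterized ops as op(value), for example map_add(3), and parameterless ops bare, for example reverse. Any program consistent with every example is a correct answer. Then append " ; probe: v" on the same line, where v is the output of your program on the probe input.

reverse | filter_odd ; probe: [-7, 1, 11, 13]

Check, running the answer program on each example:
  [10, 21, -2, 41, 6] -> [6, 41, -2, 21, 10] -> [41, 21]
  [5, 7, 9, -8, 12] -> [12, -8, 9, 7, 5] -> [9, 7, 5]
  [-42, -17, -27, -48, 4, 7, 46, -11, -23] -> [-23, -11, 46, 7, 4, -48, -27, -17, -42] -> [-23, -11, 7, -27, -17]
  [40, -8, 25, 44, 27, 46, -14, 10, 14, -29] -> [-29, 14, 10, -14, 46, 27, 44, 25, -8, 40] -> [-29, 27, 25]
  [-30, -25, -15, -11, -20, 42, -19, 36, -4, -43] -> [-43, -4, 36, -19, 42, -20, -11, -15, -25, -30] -> [-43, -19, -11, -15, -25]
  [-4, -36, -1, -37, -27, 14, -10, -34, 31] -> [31, -34, -10, 14, -27, -37, -1, -36, -4] -> [31, -27, -37, -1]
  probe: [2, 13, 40, 11, -32, -30, 1, -18, -7, -22] -> [-22, -7, -18, 1, -30, -32, 11, 40, 13, 2] -> [-7, 1, 11, 13]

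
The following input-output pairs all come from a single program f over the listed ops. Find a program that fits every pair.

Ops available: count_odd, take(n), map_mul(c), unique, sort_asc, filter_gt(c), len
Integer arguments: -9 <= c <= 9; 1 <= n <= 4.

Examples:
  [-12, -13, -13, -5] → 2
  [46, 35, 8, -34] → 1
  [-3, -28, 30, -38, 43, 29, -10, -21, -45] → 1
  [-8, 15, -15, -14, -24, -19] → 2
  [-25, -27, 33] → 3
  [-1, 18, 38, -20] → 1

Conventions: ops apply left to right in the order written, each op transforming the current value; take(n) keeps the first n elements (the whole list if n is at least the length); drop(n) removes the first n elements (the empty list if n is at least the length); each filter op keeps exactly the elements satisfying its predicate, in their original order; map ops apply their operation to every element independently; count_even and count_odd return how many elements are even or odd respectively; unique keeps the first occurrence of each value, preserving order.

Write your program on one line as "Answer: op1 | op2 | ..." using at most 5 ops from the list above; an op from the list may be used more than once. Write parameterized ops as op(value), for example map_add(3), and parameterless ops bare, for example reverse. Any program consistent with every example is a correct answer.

take(4) | unique | sort_asc | count_odd

Check, running the answer program on each example:
  [-12, -13, -13, -5] -> [-12, -13, -13, -5] -> [-12, -13, -5] -> [-13, -12, -5] -> 2
  [46, 35, 8, -34] -> [46, 35, 8, -34] -> [46, 35, 8, -34] -> [-34, 8, 35, 46] -> 1
  [-3, -28, 30, -38, 43, 29, -10, -21, -45] -> [-3, -28, 30, -38] -> [-3, -28, 30, -38] -> [-38, -28, -3, 30] -> 1
  [-8, 15, -15, -14, -24, -19] -> [-8, 15, -15, -14] -> [-8, 15, -15, -14] -> [-15, -14, -8, 15] -> 2
  [-25, -27, 33] -> [-25, -27, 33] -> [-25, -27, 33] -> [-27, -25, 33] -> 3
  [-1, 18, 38, -20] -> [-1, 18, 38, -20] -> [-1, 18, 38, -20] -> [-20, -1, 18, 38] -> 1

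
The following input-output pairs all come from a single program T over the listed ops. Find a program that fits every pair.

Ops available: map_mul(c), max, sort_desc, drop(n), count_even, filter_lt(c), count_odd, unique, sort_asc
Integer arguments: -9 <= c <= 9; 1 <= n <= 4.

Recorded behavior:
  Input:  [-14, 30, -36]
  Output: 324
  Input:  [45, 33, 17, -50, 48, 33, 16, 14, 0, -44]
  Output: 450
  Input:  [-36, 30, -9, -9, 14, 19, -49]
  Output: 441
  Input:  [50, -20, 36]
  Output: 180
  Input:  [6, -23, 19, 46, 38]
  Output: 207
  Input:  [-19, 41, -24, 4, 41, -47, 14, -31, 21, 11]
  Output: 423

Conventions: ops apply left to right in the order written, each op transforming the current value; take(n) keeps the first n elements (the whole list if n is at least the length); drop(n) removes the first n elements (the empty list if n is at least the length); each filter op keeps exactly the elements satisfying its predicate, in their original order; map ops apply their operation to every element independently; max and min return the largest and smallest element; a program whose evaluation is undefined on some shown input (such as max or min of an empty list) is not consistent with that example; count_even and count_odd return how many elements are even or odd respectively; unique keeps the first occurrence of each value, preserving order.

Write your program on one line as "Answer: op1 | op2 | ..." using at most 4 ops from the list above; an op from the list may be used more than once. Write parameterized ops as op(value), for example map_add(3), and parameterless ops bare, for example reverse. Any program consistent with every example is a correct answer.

map_mul(-9) | sort_asc | max

Check, running the answer program on each example:
  [-14, 30, -36] -> [126, -270, 324] -> [-270, 126, 324] -> 324
  [45, 33, 17, -50, 48, 33, 16, 14, 0, -44] -> [-405, -297, -153, 450, -432, -297, -144, -126, 0, 396] -> [-432, -405, -297, -297, -153, -144, -126, 0, 396, 450] -> 450
  [-36, 30, -9, -9, 14, 19, -49] -> [324, -270, 81, 81, -126, -171, 441] -> [-270, -171, -126, 81, 81, 324, 441] -> 441
  [50, -20, 36] -> [-450, 180, -324] -> [-450, -324, 180] -> 180
  [6, -23, 19, 46, 38] -> [-54, 207, -171, -414, -342] -> [-414, -342, -171, -54, 207] -> 207
  [-19, 41, -24, 4, 41, -47, 14, -31, 21, 11] -> [171, -369, 216, -36, -369, 423, -126, 279, -189, -99] -> [-369, -369, -189, -126, -99, -36, 171, 216, 279, 423] -> 423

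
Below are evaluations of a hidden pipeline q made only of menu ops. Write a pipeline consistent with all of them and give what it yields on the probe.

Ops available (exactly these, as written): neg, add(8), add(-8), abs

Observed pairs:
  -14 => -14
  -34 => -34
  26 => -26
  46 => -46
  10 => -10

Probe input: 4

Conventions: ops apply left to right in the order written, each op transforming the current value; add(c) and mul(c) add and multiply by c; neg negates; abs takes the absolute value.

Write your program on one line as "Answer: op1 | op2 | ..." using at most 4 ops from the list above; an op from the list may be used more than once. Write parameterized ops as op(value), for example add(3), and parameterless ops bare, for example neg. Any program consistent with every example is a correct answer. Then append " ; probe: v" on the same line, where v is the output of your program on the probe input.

neg | abs | neg ; probe: -4

Check, running the answer program on each example:
  -14 -> 14 -> 14 -> -14
  -34 -> 34 -> 34 -> -34
  26 -> -26 -> 26 -> -26
  46 -> -46 -> 46 -> -46
  10 -> -10 -> 10 -> -10
  probe: 4 -> -4 -> 4 -> -4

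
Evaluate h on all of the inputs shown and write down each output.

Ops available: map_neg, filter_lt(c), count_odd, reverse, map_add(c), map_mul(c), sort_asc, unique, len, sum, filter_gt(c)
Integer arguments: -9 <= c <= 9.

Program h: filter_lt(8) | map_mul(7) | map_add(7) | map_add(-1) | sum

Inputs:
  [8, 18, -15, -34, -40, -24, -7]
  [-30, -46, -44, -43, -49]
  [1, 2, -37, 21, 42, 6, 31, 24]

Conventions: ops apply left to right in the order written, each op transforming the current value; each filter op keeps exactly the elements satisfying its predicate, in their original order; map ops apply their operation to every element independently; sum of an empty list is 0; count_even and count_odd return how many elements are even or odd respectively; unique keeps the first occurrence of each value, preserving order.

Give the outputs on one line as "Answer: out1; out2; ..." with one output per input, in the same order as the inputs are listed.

-810; -1454; -172

Execution, op by op:
  [8, 18, -15, -34, -40, -24, -7] -> [-15, -34, -40, -24, -7] -> [-105, -238, -280, -168, -49] -> [-98, -231, -273, -161, -42] -> [-99, -232, -274, -162, -43] -> -810
  [-30, -46, -44, -43, -49] -> [-30, -46, -44, -43, -49] -> [-210, -322, -308, -301, -343] -> [-203, -315, -301, -294, -336] -> [-204, -316, -302, -295, -337] -> -1454
  [1, 2, -37, 21, 42, 6, 31, 24] -> [1, 2, -37, 6] -> [7, 14, -259, 42] -> [14, 21, -252, 49] -> [13, 20, -253, 48] -> -172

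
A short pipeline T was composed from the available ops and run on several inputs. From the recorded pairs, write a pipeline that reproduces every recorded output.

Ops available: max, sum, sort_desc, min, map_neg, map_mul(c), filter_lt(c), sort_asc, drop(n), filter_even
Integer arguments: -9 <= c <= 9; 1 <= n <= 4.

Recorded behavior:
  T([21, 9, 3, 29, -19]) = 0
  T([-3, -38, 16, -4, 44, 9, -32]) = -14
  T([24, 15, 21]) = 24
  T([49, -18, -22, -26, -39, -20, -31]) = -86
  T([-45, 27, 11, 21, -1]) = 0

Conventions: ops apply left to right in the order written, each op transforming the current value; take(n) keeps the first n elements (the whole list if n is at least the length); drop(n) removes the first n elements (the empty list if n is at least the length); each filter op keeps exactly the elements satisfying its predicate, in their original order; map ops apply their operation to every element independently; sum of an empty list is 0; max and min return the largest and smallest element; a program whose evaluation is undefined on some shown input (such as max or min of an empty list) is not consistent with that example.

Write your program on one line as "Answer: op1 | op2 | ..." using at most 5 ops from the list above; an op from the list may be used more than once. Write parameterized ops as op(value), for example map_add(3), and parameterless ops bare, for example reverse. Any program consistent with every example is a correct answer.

filter_even | sort_asc | sort_desc | sum

Check, running the answer program on each example:
  [21, 9, 3, 29, -19] -> [] -> [] -> [] -> 0
  [-3, -38, 16, -4, 44, 9, -32] -> [-38, 16, -4, 44, -32] -> [-38, -32, -4, 16, 44] -> [44, 16, -4, -32, -38] -> -14
  [24, 15, 21] -> [24] -> [24] -> [24] -> 24
  [49, -18, -22, -26, -39, -20, -31] -> [-18, -22, -26, -20] -> [-26, -22, -20, -18] -> [-18, -20, -22, -26] -> -86
  [-45, 27, 11, 21, -1] -> [] -> [] -> [] -> 0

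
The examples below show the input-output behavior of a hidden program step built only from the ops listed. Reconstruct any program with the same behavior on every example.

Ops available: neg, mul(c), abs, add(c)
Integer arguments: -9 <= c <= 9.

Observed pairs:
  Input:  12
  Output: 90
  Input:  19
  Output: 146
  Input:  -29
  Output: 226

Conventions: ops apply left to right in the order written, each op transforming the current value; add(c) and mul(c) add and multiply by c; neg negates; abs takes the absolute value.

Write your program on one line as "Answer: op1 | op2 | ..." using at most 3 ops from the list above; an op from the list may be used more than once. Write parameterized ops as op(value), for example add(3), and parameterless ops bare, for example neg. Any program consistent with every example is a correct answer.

mul(-8) | abs | add(-6)

Check, running the answer program on each example:
  12 -> -96 -> 96 -> 90
  19 -> -152 -> 152 -> 146
  -29 -> 232 -> 232 -> 226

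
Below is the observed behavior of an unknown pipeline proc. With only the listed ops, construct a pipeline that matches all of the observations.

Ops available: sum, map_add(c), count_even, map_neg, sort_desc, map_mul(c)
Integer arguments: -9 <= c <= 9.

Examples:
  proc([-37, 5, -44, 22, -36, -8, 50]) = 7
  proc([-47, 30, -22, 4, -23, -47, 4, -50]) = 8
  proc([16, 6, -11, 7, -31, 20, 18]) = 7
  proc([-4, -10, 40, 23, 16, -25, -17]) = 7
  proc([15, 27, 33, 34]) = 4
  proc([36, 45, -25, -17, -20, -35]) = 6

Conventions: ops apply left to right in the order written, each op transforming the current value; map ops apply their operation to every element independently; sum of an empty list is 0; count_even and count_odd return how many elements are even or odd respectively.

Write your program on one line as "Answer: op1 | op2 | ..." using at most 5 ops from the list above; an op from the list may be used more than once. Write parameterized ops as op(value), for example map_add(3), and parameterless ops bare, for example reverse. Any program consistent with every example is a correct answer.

map_mul(-8) | sort_desc | map_add(4) | map_add(4) | count_even

Check, running the answer program on each example:
  [-37, 5, -44, 22, -36, -8, 50] -> [296, -40, 352, -176, 288, 64, -400] -> [352, 296, 288, 64, -40, -176, -400] -> [356, 300, 292, 68, -36, -172, -396] -> [360, 304, 296, 72, -32, -168, -392] -> 7
  [-47, 30, -22, 4, -23, -47, 4, -50] -> [376, -240, 176, -32, 184, 376, -32, 400] -> [400, 376, 376, 184, 176, -32, -32, -240] -> [404, 380, 380, 188, 180, -28, -28, -236] -> [408, 384, 384, 192, 184, -24, -24, -232] -> 8
  [16, 6, -11, 7, -31, 20, 18] -> [-128, -48, 88, -56, 248, -160, -144] -> [248, 88, -48, -56, -128, -144, -160] -> [252, 92, -44, -52, -124, -140, -156] -> [256, 96, -40, -48, -120, -136, -152] -> 7
  [-4, -10, 40, 23, 16, -25, -17] -> [32, 80, -320, -184, -128, 200, 136] -> [200, 136, 80, 32, -128, -184, -320] -> [204, 140, 84, 36, -124, -180, -316] -> [208, 144, 88, 40, -120, -176, -312] -> 7
  [15, 27, 33, 34] -> [-120, -216, -264, -272] -> [-120, -216, -264, -272] -> [-116, -212, -260, -268] -> [-112, -208, -256, -264] -> 4
  [36, 45, -25, -17, -20, -35] -> [-288, -360, 200, 136, 160, 280] -> [280, 200, 160, 136, -288, -360] -> [284, 204, 164, 140, -284, -356] -> [288, 208, 168, 144, -280, -352] -> 6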